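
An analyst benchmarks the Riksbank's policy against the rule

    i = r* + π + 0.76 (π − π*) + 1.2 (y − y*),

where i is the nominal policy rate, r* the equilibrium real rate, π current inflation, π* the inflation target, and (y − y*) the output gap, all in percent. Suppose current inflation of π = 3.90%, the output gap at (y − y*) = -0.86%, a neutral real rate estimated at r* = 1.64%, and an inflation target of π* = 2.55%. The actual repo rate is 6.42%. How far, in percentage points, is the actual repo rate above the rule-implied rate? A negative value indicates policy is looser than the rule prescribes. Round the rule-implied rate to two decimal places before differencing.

0.89 pp

i = 1.64 + 3.90 + 0.76 × (3.90 − 2.55) + 1.2 × (-0.86)
   = 1.64 + 3.9 + 1.026 − 1.032 = 5.53
Deviation = 6.42 − 5.53 = 0.89 pp.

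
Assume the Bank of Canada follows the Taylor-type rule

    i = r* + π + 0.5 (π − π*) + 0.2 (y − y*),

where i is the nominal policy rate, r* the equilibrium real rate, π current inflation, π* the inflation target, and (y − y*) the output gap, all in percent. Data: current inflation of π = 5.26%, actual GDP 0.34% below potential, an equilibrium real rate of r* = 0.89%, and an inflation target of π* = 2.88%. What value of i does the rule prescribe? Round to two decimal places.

Output 0.34% below potential → (y − y*) = -0.34.
i = 0.89 + 5.26 + 0.5 × (5.26 − 2.88) + 0.2 × (-0.34)
   = 0.89 + 5.26 + 1.19 − 0.068 = 7.27

7.27%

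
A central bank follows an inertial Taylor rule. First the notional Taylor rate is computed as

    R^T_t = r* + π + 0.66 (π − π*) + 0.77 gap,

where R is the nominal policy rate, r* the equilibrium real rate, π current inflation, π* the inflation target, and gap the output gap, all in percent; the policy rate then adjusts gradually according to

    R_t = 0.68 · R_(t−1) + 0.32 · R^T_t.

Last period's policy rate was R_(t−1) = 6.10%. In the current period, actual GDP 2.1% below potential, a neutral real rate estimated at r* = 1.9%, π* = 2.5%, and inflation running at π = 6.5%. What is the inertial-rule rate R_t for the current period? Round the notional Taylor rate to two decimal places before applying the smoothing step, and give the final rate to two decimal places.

7.16%

Output 2.1% below potential → gap = -2.1.
R^T_t = 1.9 + 6.5 + 0.66 × (6.5 − 2.5) + 0.77 × (-2.1)
   = 1.9 + 6.5 + 2.64 − 1.617 = 9.42
R_t = 0.68 × 6.10 + 0.32 × 9.42 = 4.148 + 3.0144 = 7.16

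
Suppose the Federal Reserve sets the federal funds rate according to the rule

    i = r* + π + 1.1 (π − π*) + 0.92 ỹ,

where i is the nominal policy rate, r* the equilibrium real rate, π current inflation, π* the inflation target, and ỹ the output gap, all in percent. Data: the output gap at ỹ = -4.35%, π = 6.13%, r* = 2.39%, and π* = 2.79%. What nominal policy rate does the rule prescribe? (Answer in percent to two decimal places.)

8.19%

i = 2.39 + 6.13 + 1.1 × (6.13 − 2.79) + 0.92 × (-4.35)
   = 2.39 + 6.13 + 3.674 − 4.002 = 8.19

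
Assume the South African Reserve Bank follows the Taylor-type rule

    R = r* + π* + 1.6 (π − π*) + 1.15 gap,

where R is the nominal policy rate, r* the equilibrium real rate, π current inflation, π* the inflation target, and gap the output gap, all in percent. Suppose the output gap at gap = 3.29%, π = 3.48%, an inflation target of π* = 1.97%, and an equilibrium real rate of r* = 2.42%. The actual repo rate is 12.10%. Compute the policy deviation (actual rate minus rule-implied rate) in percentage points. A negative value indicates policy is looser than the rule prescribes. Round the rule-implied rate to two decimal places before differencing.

R = 2.42 + 1.97 + 1.6 × (3.48 − 1.97) + 1.15 × 3.29
   = 2.42 + 1.97 + 2.416 + 3.7835 = 10.59
Deviation = 12.10 − 10.59 = 1.51 pp.

1.51 pp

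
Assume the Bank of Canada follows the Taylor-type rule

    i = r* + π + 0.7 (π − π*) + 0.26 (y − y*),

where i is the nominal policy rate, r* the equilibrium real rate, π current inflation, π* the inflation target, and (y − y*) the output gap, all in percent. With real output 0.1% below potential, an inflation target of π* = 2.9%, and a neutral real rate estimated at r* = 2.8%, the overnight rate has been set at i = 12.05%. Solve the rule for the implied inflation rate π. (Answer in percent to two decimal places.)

Output 0.1% below potential → (y − y*) = -0.1.
Collecting π: i = r* + (1 + 0.7) π − 0.7 π* + 0.26 (y − y*)
1.7 π = 12.05 − 2.8 + 0.7 × 2.9 − 0.26 × (-0.1) = 11.306
π = 11.306 / 1.7 = 6.65

6.65%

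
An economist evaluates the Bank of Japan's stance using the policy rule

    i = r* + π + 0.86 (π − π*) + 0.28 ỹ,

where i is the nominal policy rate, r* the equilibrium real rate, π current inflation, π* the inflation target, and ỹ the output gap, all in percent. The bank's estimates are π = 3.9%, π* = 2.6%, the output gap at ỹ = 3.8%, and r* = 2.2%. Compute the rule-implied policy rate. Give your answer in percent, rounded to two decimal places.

8.28%

i = 2.2 + 3.9 + 0.86 × (3.9 − 2.6) + 0.28 × 3.8
   = 2.2 + 3.9 + 1.118 + 1.064 = 8.28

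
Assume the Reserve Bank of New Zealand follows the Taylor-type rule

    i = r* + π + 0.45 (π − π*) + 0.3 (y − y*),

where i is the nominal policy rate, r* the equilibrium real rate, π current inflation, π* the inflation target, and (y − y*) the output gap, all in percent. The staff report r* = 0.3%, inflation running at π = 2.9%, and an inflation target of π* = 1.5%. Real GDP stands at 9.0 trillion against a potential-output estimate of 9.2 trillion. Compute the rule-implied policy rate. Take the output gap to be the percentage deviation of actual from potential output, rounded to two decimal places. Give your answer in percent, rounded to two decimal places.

Output gap = 100 × (9.0 − 9.2) / 9.2 = -2.17%.
i = 0.30 + 2.90 + 0.45 × (2.90 − 1.50) + 0.3 × (-2.17)
   = 0.30 + 2.9 + 0.63 − 0.651 = 3.18

3.18%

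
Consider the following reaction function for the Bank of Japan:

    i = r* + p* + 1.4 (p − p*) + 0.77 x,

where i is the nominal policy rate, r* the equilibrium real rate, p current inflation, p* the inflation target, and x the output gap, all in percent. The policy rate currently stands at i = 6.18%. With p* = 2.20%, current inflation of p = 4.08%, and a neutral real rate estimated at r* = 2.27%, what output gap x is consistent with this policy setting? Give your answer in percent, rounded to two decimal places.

-1.20%

0.77 x = 6.18 − 2.27 − 2.20 − 1.4 × (4.08 − 2.20) = -0.922
x = -0.922 / 0.77 = -1.20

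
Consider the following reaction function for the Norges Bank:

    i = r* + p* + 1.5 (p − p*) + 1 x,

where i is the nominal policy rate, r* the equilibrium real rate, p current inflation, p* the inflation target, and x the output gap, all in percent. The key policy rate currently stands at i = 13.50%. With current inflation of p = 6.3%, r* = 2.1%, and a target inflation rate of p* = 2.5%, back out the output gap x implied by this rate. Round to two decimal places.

1 x = 13.50 − 2.1 − 2.5 − 1.5 × (6.3 − 2.5) = 3.2
x = 3.2 / 1 = 3.20

3.20%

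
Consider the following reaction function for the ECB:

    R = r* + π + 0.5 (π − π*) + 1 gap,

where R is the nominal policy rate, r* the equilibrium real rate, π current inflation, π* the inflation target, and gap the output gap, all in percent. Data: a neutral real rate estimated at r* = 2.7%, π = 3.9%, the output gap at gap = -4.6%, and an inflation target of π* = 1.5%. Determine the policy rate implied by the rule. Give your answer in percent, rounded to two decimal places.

R = 2.7 + 3.9 + 0.5 × (3.9 − 1.5) + 1 × (-4.6)
   = 2.7 + 3.9 + 1.2 − 4.6 = 3.20

3.20%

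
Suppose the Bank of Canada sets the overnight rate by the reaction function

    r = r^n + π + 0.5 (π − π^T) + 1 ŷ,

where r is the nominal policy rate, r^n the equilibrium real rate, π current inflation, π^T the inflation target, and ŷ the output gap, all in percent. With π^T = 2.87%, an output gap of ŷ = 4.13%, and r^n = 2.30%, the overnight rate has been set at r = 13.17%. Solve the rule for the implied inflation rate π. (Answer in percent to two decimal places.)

Collecting π: r = r^n + (1 + 0.5) π − 0.5 π^T + 1 ŷ
1.5 π = 13.17 − 2.30 + 0.5 × 2.87 − 1 × 4.13 = 8.175
π = 8.175 / 1.5 = 5.45

5.45%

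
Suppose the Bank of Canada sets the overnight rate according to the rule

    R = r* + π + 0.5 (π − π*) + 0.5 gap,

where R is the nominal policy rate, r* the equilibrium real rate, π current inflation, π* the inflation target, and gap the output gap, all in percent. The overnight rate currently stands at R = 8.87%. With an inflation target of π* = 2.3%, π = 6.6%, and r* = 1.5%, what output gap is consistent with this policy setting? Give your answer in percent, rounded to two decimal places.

0.5 gap = 8.87 − 1.5 − 6.6 − 0.5 × (6.6 − 2.3) = -1.38
gap = -1.38 / 0.5 = -2.76

-2.76%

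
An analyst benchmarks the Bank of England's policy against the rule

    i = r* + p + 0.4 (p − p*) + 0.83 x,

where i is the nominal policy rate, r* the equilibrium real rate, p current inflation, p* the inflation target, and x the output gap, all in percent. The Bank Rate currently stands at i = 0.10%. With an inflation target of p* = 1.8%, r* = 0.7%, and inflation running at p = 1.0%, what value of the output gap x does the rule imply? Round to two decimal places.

-1.54%

0.83 x = 0.10 − 0.7 − 1.0 − 0.4 × (1.0 − 1.8) = -1.28
x = -1.28 / 0.83 = -1.54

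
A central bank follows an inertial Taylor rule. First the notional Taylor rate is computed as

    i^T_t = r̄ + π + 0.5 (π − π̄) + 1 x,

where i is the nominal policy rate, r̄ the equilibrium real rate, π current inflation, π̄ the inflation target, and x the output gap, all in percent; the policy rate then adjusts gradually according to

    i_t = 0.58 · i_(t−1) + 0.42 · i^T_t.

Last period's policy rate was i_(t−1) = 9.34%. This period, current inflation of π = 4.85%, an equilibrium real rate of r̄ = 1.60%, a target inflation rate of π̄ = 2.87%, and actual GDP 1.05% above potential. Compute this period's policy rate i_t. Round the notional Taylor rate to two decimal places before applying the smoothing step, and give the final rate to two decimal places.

8.98%

Output 1.05% above potential → x = 1.05.
i^T_t = 1.60 + 4.85 + 0.5 × (4.85 − 2.87) + 1 × 1.05
   = 1.60 + 4.85 + 0.99 + 1.05 = 8.49
i_t = 0.58 × 9.34 + 0.42 × 8.49 = 5.4172 + 3.5658 = 8.98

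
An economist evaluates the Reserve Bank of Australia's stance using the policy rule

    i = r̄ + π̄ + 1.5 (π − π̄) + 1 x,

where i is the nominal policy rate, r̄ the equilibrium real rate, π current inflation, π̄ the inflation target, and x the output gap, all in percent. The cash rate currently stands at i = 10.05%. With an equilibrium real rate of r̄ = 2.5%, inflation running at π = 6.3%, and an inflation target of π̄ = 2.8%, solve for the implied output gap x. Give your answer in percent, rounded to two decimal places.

-0.50%

1 x = 10.05 − 2.5 − 2.8 − 1.5 × (6.3 − 2.8) = -0.5
x = -0.5 / 1 = -0.50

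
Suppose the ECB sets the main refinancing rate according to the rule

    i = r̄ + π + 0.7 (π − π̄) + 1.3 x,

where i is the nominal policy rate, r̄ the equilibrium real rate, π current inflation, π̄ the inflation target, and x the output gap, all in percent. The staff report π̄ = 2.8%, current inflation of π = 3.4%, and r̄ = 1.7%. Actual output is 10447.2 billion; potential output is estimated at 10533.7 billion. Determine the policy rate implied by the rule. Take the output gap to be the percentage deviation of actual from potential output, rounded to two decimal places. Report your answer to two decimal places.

Output gap = 100 × (10447.2 − 10533.7) / 10533.7 = -0.82%.
i = 1.70 + 3.40 + 0.7 × (3.40 − 2.80) + 1.3 × (-0.82)
   = 1.70 + 3.4 + 0.42 − 1.066 = 4.45

4.45%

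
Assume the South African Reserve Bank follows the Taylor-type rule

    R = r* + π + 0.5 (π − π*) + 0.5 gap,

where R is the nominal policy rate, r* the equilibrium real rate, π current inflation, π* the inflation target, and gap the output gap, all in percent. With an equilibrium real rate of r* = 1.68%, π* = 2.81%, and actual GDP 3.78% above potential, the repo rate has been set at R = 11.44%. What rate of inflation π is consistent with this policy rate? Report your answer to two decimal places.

6.18%

Output 3.78% above potential → gap = 3.78.
Collecting π: R = r* + (1 + 0.5) π − 0.5 π* + 0.5 gap
1.5 π = 11.44 − 1.68 + 0.5 × 2.81 − 0.5 × 3.78 = 9.275
π = 9.275 / 1.5 = 6.18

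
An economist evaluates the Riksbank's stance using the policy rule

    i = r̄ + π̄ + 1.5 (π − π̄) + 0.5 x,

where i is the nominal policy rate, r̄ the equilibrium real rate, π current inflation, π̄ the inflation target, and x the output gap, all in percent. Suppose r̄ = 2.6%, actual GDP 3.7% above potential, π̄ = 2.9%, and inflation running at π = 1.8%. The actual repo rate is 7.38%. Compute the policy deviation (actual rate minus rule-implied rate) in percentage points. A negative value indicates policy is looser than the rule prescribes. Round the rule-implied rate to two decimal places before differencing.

Output 3.7% above potential → x = 3.7.
i = 2.6 + 2.9 + 1.5 × (1.8 − 2.9) + 0.5 × 3.7
   = 2.6 + 2.9 − 1.65 + 1.85 = 5.70
Deviation = 7.38 − 5.70 = 1.68 pp.

1.68 pp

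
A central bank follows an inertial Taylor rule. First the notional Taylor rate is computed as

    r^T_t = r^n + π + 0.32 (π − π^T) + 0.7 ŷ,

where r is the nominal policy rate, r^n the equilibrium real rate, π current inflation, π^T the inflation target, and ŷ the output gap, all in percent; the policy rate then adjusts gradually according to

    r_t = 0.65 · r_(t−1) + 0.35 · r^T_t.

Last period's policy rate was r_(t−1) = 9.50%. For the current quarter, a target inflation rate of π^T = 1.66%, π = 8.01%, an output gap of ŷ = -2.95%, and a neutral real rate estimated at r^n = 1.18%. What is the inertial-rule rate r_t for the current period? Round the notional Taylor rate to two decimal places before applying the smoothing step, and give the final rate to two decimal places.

9.38%

r^T_t = 1.18 + 8.01 + 0.32 × (8.01 − 1.66) + 0.7 × (-2.95)
   = 1.18 + 8.01 + 2.032 − 2.065 = 9.16
r_t = 0.65 × 9.50 + 0.35 × 9.16 = 6.175 + 3.206 = 9.38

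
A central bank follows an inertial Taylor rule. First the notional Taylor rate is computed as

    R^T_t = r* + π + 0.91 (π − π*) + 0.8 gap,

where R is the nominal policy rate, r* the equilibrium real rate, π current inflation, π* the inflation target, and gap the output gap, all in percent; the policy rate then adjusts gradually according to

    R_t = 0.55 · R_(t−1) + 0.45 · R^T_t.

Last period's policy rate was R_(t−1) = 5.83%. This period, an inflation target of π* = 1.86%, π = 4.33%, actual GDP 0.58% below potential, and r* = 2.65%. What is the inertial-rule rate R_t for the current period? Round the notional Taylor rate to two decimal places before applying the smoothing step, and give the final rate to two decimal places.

Output 0.58% below potential → gap = -0.58.
R^T_t = 2.65 + 4.33 + 0.91 × (4.33 − 1.86) + 0.8 × (-0.58)
   = 2.65 + 4.33 + 2.2477 − 0.464 = 8.76
R_t = 0.55 × 5.83 + 0.45 × 8.76 = 3.2065 + 3.942 = 7.15

7.15%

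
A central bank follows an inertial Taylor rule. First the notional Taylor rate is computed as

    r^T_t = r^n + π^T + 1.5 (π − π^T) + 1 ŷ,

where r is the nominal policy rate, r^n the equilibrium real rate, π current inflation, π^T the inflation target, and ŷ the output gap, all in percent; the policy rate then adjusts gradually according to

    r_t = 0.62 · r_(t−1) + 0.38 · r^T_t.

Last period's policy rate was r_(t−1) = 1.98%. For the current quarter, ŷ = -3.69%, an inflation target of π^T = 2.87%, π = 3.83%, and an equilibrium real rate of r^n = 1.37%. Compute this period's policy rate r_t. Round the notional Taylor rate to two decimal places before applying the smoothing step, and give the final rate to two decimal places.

1.98%

r^T_t = 1.37 + 2.87 + 1.5 × (3.83 − 2.87) + 1 × (-3.69)
   = 1.37 + 2.87 + 1.44 − 3.69 = 1.99
r_t = 0.62 × 1.98 + 0.38 × 1.99 = 1.2276 + 0.7562 = 1.98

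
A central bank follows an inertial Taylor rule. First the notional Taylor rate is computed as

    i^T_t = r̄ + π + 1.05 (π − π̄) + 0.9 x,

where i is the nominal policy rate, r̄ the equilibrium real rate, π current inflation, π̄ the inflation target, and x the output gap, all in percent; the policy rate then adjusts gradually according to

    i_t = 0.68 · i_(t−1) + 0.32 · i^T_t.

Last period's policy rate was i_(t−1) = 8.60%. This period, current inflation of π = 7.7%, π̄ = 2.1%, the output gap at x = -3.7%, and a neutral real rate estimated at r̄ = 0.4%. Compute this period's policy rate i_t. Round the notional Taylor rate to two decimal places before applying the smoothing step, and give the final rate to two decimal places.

i^T_t = 0.4 + 7.7 + 1.05 × (7.7 − 2.1) + 0.9 × (-3.7)
   = 0.4 + 7.7 + 5.88 − 3.33 = 10.65
i_t = 0.68 × 8.60 + 0.32 × 10.65 = 5.848 + 3.408 = 9.26

9.26%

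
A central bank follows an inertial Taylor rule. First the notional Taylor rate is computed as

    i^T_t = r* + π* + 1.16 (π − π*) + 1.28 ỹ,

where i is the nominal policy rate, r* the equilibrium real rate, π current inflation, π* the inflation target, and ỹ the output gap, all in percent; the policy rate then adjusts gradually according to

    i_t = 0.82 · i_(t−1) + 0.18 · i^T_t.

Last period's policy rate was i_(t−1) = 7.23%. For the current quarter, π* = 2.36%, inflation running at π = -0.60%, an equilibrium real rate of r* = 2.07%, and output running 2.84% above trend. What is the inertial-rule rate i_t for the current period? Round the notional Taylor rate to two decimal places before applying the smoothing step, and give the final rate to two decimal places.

Output 2.84% above potential → ỹ = 2.84.
i^T_t = 2.07 + 2.36 + 1.16 × (-0.60 − 2.36) + 1.28 × 2.84
   = 2.07 + 2.36 − 3.4336 + 3.6352 = 4.63
i_t = 0.82 × 7.23 + 0.18 × 4.63 = 5.9286 + 0.8334 = 6.76

6.76%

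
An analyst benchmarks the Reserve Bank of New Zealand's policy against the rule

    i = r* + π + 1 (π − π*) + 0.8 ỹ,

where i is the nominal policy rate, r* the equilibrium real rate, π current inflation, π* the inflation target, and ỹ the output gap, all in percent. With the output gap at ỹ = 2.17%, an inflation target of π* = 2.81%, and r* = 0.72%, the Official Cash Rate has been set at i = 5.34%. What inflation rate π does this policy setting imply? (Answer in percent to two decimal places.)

Collecting π: i = r* + (1 + 1) π − 1 π* + 0.8 ỹ
2 π = 5.34 − 0.72 + 1 × 2.81 − 0.8 × 2.17 = 5.694
π = 5.694 / 2 = 2.85

2.85%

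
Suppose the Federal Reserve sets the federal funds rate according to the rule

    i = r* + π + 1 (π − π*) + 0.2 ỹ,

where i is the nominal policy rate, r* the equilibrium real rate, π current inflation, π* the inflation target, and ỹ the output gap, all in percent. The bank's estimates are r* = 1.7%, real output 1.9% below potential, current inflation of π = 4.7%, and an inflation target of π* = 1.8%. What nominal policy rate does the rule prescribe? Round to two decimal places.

8.92%

Output 1.9% below potential → ỹ = -1.9.
i = 1.7 + 4.7 + 1 × (4.7 − 1.8) + 0.2 × (-1.9)
   = 1.7 + 4.7 + 2.9 − 0.38 = 8.92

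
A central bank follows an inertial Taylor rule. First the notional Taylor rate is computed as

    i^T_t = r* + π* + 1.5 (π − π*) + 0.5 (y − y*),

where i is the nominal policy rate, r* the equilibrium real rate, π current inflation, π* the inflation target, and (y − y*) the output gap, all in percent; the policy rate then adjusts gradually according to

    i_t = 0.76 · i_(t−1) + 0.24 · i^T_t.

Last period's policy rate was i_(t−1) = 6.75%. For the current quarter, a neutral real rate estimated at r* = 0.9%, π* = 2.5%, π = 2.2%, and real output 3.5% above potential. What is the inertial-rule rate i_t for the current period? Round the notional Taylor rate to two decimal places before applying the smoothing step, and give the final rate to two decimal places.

Output 3.5% above potential → (y − y*) = 3.5.
i^T_t = 0.9 + 2.5 + 1.5 × (2.2 − 2.5) + 0.5 × 3.5
   = 0.9 + 2.5 − 0.45 + 1.75 = 4.70
i_t = 0.76 × 6.75 + 0.24 × 4.70 = 5.13 + 1.128 = 6.26

6.26%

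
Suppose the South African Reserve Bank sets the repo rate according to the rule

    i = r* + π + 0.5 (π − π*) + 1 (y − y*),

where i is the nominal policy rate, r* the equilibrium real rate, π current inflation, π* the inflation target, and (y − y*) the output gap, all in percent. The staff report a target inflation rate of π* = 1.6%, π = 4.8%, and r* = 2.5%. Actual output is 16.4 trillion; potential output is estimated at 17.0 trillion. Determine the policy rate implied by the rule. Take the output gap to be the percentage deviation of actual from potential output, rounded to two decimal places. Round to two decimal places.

Output gap = 100 × (16.4 − 17.0) / 17.0 = -3.53%.
i = 2.50 + 4.80 + 0.5 × (4.80 − 1.60) + 1 × (-3.53)
   = 2.50 + 4.8 + 1.6 − 3.53 = 5.37

5.37%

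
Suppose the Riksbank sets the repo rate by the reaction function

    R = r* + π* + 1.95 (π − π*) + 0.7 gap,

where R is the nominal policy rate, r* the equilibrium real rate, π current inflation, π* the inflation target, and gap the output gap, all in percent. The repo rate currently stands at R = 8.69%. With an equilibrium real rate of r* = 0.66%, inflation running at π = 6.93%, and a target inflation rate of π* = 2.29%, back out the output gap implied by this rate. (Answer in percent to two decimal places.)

-4.73%

0.7 gap = 8.69 − 0.66 − 2.29 − 1.95 × (6.93 − 2.29) = -3.308
gap = -3.308 / 0.7 = -4.73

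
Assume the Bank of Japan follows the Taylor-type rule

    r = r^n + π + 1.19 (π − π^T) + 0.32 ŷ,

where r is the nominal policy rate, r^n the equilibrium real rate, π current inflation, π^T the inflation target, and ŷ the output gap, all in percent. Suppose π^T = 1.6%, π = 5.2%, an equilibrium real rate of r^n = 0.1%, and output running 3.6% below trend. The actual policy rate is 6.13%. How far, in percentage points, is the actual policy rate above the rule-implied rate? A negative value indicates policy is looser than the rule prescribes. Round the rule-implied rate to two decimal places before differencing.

-2.30 pp

Output 3.6% below potential → ŷ = -3.6.
r = 0.1 + 5.2 + 1.19 × (5.2 − 1.6) + 0.32 × (-3.6)
   = 0.1 + 5.2 + 4.284 − 1.152 = 8.43
Deviation = 6.13 − 8.43 = -2.30 pp.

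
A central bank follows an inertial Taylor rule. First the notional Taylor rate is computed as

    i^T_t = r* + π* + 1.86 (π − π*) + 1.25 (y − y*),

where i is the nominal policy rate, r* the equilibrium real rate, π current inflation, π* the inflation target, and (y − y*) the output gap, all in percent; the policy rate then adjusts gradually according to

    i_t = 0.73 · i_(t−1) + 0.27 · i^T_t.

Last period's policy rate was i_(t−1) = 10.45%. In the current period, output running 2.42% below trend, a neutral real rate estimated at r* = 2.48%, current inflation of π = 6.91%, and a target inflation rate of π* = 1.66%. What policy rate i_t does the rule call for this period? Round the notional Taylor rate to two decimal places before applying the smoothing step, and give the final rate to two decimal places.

Output 2.42% below potential → (y − y*) = -2.42.
i^T_t = 2.48 + 1.66 + 1.86 × (6.91 − 1.66) + 1.25 × (-2.42)
   = 2.48 + 1.66 + 9.765 − 3.025 = 10.88
i_t = 0.73 × 10.45 + 0.27 × 10.88 = 7.6285 + 2.9376 = 10.57

10.57%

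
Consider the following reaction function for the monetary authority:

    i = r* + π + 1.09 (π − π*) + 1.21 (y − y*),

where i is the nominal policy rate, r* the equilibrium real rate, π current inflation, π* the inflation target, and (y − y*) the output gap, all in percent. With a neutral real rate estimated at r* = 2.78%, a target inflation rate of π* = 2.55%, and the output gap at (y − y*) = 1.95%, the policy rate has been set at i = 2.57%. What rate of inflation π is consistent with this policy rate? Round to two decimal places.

0.10%

Collecting π: i = r* + (1 + 1.09) π − 1.09 π* + 1.21 (y − y*)
2.09 π = 2.57 − 2.78 + 1.09 × 2.55 − 1.21 × 1.95 = 0.21
π = 0.21 / 2.09 = 0.10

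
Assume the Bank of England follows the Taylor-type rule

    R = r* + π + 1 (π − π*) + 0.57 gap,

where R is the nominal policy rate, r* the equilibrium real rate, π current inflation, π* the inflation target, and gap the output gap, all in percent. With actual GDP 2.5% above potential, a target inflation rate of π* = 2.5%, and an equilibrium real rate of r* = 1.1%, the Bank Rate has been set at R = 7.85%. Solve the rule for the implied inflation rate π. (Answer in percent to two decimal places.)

Output 2.5% above potential → gap = 2.5.
Collecting π: R = r* + (1 + 1) π − 1 π* + 0.57 gap
2 π = 7.85 − 1.1 + 1 × 2.5 − 0.57 × 2.5 = 7.825
π = 7.825 / 2 = 3.91

3.91%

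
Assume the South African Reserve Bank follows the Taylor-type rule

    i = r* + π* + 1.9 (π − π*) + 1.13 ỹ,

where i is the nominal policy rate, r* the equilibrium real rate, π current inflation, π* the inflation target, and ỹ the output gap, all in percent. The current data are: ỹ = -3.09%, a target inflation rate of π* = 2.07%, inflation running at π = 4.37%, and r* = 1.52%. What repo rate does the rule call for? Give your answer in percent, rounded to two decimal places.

i = 1.52 + 2.07 + 1.9 × (4.37 − 2.07) + 1.13 × (-3.09)
   = 1.52 + 2.07 + 4.37 − 3.4917 = 4.47

4.47%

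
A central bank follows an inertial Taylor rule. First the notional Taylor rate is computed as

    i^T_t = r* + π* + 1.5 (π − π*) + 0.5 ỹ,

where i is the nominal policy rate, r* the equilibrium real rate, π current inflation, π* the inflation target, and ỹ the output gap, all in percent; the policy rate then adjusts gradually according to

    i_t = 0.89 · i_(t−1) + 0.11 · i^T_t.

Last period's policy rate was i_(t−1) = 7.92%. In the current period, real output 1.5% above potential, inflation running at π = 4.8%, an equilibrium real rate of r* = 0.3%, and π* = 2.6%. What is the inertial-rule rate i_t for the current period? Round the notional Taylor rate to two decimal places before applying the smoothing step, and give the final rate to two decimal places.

Output 1.5% above potential → ỹ = 1.5.
i^T_t = 0.3 + 2.6 + 1.5 × (4.8 − 2.6) + 0.5 × 1.5
   = 0.3 + 2.6 + 3.3 + 0.75 = 6.95
i_t = 0.89 × 7.92 + 0.11 × 6.95 = 7.0488 + 0.7645 = 7.81

7.81%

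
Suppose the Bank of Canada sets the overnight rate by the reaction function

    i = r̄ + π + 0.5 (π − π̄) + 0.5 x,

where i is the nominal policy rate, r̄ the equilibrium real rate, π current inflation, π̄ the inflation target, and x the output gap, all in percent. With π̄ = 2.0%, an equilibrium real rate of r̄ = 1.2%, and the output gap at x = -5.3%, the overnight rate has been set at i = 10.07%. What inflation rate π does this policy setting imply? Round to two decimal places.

8.35%

Collecting π: i = r̄ + (1 + 0.5) π − 0.5 π̄ + 0.5 x
1.5 π = 10.07 − 1.2 + 0.5 × 2.0 − 0.5 × (-5.3) = 12.52
π = 12.52 / 1.5 = 8.35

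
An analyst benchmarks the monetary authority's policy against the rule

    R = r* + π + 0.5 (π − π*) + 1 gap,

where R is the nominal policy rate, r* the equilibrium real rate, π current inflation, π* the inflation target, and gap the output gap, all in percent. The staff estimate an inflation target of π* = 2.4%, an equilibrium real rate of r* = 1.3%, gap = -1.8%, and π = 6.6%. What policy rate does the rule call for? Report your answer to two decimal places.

8.20%

R = 1.3 + 6.6 + 0.5 × (6.6 − 2.4) + 1 × (-1.8)
   = 1.3 + 6.6 + 2.1 − 1.8 = 8.20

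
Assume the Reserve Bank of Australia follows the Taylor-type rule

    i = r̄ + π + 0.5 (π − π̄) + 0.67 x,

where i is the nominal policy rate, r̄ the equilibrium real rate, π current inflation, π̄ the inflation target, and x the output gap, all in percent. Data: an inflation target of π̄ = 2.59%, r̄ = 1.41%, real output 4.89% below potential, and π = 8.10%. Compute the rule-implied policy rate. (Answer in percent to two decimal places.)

8.99%

Output 4.89% below potential → x = -4.89.
i = 1.41 + 8.10 + 0.5 × (8.10 − 2.59) + 0.67 × (-4.89)
   = 1.41 + 8.1 + 2.755 − 3.2763 = 8.99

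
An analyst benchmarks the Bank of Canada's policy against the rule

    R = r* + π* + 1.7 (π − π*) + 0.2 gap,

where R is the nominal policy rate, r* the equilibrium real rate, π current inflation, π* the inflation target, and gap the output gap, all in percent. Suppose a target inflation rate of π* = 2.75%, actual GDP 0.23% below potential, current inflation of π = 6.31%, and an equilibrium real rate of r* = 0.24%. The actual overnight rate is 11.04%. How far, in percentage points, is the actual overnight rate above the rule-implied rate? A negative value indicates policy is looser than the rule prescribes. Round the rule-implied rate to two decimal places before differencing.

Output 0.23% below potential → gap = -0.23.
R = 0.24 + 2.75 + 1.7 × (6.31 − 2.75) + 0.2 × (-0.23)
   = 0.24 + 2.75 + 6.052 − 0.046 = 9.00
Deviation = 11.04 − 9.00 = 2.04 pp.

2.04 pp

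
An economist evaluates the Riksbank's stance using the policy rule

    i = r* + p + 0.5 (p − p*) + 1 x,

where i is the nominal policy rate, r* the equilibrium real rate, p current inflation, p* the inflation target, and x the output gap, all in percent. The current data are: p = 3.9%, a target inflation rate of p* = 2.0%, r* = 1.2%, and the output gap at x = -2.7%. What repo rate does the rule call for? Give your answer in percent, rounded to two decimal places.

i = 1.2 + 3.9 + 0.5 × (3.9 − 2.0) + 1 × (-2.7)
   = 1.2 + 3.9 + 0.95 − 2.7 = 3.35

3.35%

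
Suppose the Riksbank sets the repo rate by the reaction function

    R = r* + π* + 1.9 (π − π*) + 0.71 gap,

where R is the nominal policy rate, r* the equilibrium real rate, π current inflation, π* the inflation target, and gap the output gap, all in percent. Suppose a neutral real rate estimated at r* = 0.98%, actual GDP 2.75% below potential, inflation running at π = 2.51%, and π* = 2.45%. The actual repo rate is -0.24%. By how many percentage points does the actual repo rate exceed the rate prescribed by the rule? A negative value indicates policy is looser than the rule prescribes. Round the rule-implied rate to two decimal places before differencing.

-1.83 pp

Output 2.75% below potential → gap = -2.75.
R = 0.98 + 2.45 + 1.9 × (2.51 − 2.45) + 0.71 × (-2.75)
   = 0.98 + 2.45 + 0.114 − 1.9525 = 1.59
Deviation = -0.24 − 1.59 = -1.83 pp.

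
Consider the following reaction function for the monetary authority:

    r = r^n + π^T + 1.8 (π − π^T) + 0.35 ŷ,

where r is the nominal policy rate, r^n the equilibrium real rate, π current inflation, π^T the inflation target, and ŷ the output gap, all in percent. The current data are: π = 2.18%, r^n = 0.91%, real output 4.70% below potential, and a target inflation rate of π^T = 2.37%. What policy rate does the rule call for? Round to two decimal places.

Output 4.70% below potential → ŷ = -4.70.
r = 0.91 + 2.37 + 1.8 × (2.18 − 2.37) + 0.35 × (-4.70)
   = 0.91 + 2.37 − 0.342 − 1.645 = 1.29

1.29%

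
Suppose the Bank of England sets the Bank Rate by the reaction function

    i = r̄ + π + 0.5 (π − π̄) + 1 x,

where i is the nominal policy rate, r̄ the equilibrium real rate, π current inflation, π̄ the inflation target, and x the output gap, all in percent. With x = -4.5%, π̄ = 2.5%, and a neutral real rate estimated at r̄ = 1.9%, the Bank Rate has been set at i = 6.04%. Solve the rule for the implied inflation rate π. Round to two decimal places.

Collecting π: i = r̄ + (1 + 0.5) π − 0.5 π̄ + 1 x
1.5 π = 6.04 − 1.9 + 0.5 × 2.5 − 1 × (-4.5) = 9.89
π = 9.89 / 1.5 = 6.59

6.59%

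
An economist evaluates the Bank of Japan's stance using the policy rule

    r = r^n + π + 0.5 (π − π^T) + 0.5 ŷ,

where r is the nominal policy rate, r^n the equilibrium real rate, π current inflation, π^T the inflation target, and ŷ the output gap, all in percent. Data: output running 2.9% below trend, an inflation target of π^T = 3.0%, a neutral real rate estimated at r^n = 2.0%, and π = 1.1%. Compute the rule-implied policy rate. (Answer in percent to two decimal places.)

Output 2.9% below potential → ŷ = -2.9.
r = 2.0 + 1.1 + 0.5 × (1.1 − 3.0) + 0.5 × (-2.9)
   = 2.0 + 1.1 − 0.95 − 1.45 = 0.70

0.70%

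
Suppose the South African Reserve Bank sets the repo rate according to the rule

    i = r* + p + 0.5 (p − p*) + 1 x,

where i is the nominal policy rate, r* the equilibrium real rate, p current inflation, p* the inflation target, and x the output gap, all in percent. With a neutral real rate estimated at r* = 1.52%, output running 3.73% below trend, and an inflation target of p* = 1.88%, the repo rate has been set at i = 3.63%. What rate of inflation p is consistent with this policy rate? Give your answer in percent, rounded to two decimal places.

4.52%

Output 3.73% below potential → x = -3.73.
Collecting p: i = r* + (1 + 0.5) p − 0.5 p* + 1 x
1.5 p = 3.63 − 1.52 + 0.5 × 1.88 − 1 × (-3.73) = 6.78
p = 6.78 / 1.5 = 4.52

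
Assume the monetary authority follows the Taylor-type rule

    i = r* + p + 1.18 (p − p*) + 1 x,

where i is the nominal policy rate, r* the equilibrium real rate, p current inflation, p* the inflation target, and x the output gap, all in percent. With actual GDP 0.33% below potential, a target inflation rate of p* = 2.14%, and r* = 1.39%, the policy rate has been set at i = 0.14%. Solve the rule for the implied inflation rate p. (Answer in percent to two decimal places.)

0.74%

Output 0.33% below potential → x = -0.33.
Collecting p: i = r* + (1 + 1.18) p − 1.18 p* + 1 x
2.18 p = 0.14 − 1.39 + 1.18 × 2.14 − 1 × (-0.33) = 1.6052
p = 1.6052 / 2.18 = 0.74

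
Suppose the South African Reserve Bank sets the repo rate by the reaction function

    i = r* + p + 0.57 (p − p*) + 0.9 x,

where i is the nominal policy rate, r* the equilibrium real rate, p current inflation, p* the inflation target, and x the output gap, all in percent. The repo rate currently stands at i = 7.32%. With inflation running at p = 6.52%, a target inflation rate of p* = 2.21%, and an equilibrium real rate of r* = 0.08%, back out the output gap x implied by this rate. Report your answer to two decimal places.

-1.93%

0.9 x = 7.32 − 0.08 − 6.52 − 0.57 × (6.52 − 2.21) = -1.7367
x = -1.7367 / 0.9 = -1.93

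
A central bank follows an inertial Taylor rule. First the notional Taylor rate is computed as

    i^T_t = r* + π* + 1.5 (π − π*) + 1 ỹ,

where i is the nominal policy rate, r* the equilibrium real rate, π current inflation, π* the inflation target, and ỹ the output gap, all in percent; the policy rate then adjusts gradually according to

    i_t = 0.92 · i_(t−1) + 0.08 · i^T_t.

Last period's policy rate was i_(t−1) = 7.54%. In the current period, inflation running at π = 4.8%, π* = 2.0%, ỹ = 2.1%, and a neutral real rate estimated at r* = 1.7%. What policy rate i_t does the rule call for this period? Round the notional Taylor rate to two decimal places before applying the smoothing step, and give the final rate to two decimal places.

7.74%

i^T_t = 1.7 + 2.0 + 1.5 × (4.8 − 2.0) + 1 × 2.1
   = 1.7 + 2 + 4.2 + 2.1 = 10.00
i_t = 0.92 × 7.54 + 0.08 × 10.00 = 6.9368 + 0.8 = 7.74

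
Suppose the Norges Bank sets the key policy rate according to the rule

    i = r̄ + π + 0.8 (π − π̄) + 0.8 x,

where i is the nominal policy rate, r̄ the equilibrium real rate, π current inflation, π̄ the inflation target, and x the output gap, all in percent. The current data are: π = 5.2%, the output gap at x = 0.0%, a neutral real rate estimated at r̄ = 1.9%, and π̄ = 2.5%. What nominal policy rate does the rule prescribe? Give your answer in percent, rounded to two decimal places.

i = 1.9 + 5.2 + 0.8 × (5.2 − 2.5) + 0.8 × 0.0
   = 1.9 + 5.2 + 2.16 + 0 = 9.26

9.26%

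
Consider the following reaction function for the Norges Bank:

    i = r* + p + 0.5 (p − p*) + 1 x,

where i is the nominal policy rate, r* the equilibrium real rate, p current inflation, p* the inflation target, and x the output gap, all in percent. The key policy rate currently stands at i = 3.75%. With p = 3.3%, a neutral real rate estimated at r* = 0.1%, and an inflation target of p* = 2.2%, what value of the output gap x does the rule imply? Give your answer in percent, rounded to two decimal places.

-0.20%

1 x = 3.75 − 0.1 − 3.3 − 0.5 × (3.3 − 2.2) = -0.2
x = -0.2 / 1 = -0.20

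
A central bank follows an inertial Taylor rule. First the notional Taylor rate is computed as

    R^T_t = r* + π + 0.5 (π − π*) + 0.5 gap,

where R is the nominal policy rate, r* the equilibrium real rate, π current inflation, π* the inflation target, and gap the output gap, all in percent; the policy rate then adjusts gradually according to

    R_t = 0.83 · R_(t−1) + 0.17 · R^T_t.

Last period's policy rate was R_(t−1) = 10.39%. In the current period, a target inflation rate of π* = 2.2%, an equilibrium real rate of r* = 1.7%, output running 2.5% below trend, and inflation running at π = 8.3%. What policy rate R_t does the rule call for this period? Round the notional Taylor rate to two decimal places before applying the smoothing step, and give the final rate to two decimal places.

10.63%

Output 2.5% below potential → gap = -2.5.
R^T_t = 1.7 + 8.3 + 0.5 × (8.3 − 2.2) + 0.5 × (-2.5)
   = 1.7 + 8.3 + 3.05 − 1.25 = 11.80
R_t = 0.83 × 10.39 + 0.17 × 11.80 = 8.6237 + 2.006 = 10.63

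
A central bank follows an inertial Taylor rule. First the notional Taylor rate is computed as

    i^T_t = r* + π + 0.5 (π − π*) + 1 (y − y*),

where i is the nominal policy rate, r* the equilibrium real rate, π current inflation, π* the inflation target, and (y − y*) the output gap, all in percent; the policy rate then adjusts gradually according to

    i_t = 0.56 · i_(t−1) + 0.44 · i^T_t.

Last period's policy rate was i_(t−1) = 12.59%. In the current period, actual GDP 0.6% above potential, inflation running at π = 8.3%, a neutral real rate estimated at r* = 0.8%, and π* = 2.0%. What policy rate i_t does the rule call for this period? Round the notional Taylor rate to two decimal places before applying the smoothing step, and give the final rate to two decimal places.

Output 0.6% above potential → (y − y*) = 0.6.
i^T_t = 0.8 + 8.3 + 0.5 × (8.3 − 2.0) + 1 × 0.6
   = 0.8 + 8.3 + 3.15 + 0.6 = 12.85
i_t = 0.56 × 12.59 + 0.44 × 12.85 = 7.0504 + 5.654 = 12.70

12.70%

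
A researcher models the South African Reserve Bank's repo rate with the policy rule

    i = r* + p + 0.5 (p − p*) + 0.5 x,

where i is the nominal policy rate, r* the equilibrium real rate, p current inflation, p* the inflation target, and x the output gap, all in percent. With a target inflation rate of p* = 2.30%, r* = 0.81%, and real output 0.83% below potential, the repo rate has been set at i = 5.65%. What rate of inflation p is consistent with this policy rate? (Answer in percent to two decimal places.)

4.27%

Output 0.83% below potential → x = -0.83.
Collecting p: i = r* + (1 + 0.5) p − 0.5 p* + 0.5 x
1.5 p = 5.65 − 0.81 + 0.5 × 2.30 − 0.5 × (-0.83) = 6.405
p = 6.405 / 1.5 = 4.27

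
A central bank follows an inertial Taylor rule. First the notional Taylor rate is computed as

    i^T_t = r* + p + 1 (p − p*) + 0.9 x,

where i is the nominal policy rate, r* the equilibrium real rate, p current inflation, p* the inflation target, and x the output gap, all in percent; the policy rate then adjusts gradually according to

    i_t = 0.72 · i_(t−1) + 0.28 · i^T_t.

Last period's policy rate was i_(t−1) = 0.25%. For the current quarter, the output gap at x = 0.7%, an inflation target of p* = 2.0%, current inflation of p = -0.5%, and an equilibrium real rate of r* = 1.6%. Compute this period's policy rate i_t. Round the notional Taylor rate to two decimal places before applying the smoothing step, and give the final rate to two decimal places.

-0.04%

i^T_t = 1.6 + (-0.5) + 1 × (-0.5 − 2.0) + 0.9 × 0.7
   = 1.6 − 0.5 − 2.5 + 0.63 = -0.77
i_t = 0.72 × 0.25 + 0.28 × (-0.77) = 0.18 − 0.2156 = -0.04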